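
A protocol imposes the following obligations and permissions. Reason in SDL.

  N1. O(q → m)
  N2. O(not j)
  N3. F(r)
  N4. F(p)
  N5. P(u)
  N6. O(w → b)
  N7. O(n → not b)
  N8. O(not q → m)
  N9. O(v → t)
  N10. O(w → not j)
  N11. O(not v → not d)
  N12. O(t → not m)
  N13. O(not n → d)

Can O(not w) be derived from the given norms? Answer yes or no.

Premises 1 and 8 cover both cases: O(q → m) and O(not q → m). Since q ∨ not q is a tautology, O(m) follows.
Premise 12 is O(t → not m); contrapositively O(m → not t). Since O(m) holds, K gives O(not t).
The contrapositive of premise 9 (O(v → t)) is O(not t → not v), and O(not t) is already established, so O(not v).
Premise 11 is O(not v → not d); since O(not v), deontic closure gives O(not d).
Premise 13 is O(not n → d); contrapositively O(not d → n). Since O(not d) holds, K gives O(n).
With premise 7, O(n → not b), the K-axiom yields O(not b).
The contrapositive of premise 6 (O(w → b)) is O(not b → not w), and O(not b) is already established, so O(not w).
Premises 2, 3, 4, 5, 10 do not contribute to this derivation.
So O(not w) follows.

Yes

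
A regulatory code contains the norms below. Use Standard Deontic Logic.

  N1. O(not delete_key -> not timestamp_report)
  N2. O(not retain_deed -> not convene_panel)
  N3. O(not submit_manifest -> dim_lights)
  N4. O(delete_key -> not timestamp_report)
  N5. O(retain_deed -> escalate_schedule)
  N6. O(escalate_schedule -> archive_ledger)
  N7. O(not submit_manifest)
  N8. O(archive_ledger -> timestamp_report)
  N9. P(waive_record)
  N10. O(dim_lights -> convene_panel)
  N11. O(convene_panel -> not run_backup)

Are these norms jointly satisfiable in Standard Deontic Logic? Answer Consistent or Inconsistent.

Inconsistent

Premises 1 and 4 cover both cases: O(not delete_key -> not timestamp_report) and O(delete_key -> not timestamp_report). Since not delete_key ∨ delete_key is a tautology, O(not timestamp_report) follows.
The contrapositive of premise 8 (O(archive_ledger -> timestamp_report)) is O(not timestamp_report -> not archive_ledger), and O(not timestamp_report) is already established, so O(not archive_ledger).
Premise 6 is O(escalate_schedule -> archive_ledger); contrapositively O(not archive_ledger -> not escalate_schedule). Since O(not archive_ledger) holds, K gives O(not escalate_schedule).
Premise 5, O(retain_deed -> escalate_schedule), contraposes to O(not escalate_schedule -> not retain_deed); with O(not escalate_schedule) we get O(not retain_deed).
Premise 2 is O(not retain_deed -> not convene_panel); since O(not retain_deed), deontic closure gives O(not convene_panel).
Premise 10 is O(dim_lights -> convene_panel); contrapositively O(not convene_panel -> not dim_lights). Since O(not convene_panel) holds, K gives O(not dim_lights).
Premise 3 is O(not submit_manifest -> dim_lights); contrapositively O(not dim_lights -> submit_manifest). Since O(not dim_lights) holds, K gives O(submit_manifest).
However, premise 7 gives O(not submit_manifest).
We now have both O(submit_manifest) and O(not submit_manifest) — submit_manifest is simultaneously obligatory and forbidden, violating the D-axiom.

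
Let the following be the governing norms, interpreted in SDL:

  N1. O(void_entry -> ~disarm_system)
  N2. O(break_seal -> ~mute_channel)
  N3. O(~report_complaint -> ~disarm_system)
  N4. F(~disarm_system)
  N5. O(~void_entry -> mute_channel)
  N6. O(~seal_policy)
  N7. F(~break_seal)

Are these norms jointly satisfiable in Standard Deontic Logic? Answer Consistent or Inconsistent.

Premise 7 is F(~break_seal), i.e. O(break_seal).
Applying K to premise 2 (O(break_seal -> ~mute_channel)) and O(break_seal) yields O(~mute_channel).
Premise 5, O(~void_entry -> mute_channel), contraposes to O(~mute_channel -> void_entry); with O(~mute_channel) we get O(void_entry).
With premise 1, O(void_entry -> ~disarm_system), the K-axiom yields O(~disarm_system).
But premise 4, F(~disarm_system), means O(disarm_system).
We now have both O(~disarm_system) and O(disarm_system) — disarm_system is simultaneously obligatory and forbidden, violating the D-axiom.

Inconsistent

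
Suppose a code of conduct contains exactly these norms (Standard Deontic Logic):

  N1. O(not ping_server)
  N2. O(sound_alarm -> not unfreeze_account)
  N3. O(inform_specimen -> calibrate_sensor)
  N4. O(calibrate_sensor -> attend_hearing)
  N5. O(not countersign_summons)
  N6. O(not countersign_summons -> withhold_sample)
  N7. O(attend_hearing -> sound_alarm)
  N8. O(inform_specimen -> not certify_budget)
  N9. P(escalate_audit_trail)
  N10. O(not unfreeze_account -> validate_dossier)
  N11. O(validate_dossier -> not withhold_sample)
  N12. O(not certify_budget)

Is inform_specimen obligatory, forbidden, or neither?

Forbidden

Premise 5 gives O(not countersign_summons).
From O(not countersign_summons) and premise 6, O(not countersign_summons -> withhold_sample), we obtain O(withhold_sample).
Premise 11, O(validate_dossier -> not withhold_sample), contraposes to O(withhold_sample -> not validate_dossier); with O(withhold_sample) we get O(not validate_dossier).
The contrapositive of premise 10 (O(not unfreeze_account -> validate_dossier)) is O(not validate_dossier -> unfreeze_account), and O(not validate_dossier) is already established, so O(unfreeze_account).
Premise 2, O(sound_alarm -> not unfreeze_account), contraposes to O(unfreeze_account -> not sound_alarm); with O(unfreeze_account) we get O(not sound_alarm).
Premise 7 is O(attend_hearing -> sound_alarm); contrapositively O(not sound_alarm -> not attend_hearing). Since O(not sound_alarm) holds, K gives O(not attend_hearing).
The contrapositive of premise 4 (O(calibrate_sensor -> attend_hearing)) is O(not attend_hearing -> not calibrate_sensor), and O(not attend_hearing) is already established, so O(not calibrate_sensor).
The contrapositive of premise 3 (O(inform_specimen -> calibrate_sensor)) is O(not calibrate_sensor -> not inform_specimen), and O(not calibrate_sensor) is already established, so O(not inform_specimen).
Premises 1, 8, 9, 12 do not contribute to this derivation.
Thus O(not inform_specimen), which is F(inform_specimen): inform_specimen is forbidden.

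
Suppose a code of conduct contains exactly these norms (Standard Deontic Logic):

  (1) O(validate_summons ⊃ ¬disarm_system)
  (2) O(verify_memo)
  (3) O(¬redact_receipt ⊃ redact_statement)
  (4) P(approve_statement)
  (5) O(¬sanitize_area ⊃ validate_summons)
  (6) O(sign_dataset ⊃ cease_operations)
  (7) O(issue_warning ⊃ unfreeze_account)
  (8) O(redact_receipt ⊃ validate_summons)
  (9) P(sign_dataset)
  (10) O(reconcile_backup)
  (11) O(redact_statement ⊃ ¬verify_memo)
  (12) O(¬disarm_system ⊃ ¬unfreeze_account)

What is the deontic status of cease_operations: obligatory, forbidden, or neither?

Neither

Premise 6 is O(sign_dataset ⊃ cease_operations), but O(sign_dataset) is not derivable from the premises (the permission P(sign_dataset) asserts only ¬O(¬sign_dataset), not O(sign_dataset)), so it does not yield O(cease_operations).
No premise or chain of K-axiom applications forces O(cease_operations), and none forces O(¬cease_operations). So cease_operations is neither obligatory nor forbidden under these norms.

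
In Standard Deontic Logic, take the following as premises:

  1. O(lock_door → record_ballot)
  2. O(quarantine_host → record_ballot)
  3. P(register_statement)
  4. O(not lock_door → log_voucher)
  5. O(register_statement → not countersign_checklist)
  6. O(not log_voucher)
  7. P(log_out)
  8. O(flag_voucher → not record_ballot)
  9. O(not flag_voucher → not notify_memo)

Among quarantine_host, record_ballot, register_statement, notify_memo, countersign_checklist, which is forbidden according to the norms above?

notify_memo

Premise 6 states O(not log_voucher) outright.
The contrapositive of premise 4 (O(not lock_door → log_voucher)) is O(not log_voucher → lock_door), and O(not log_voucher) is already established, so O(lock_door).
With premise 1, O(lock_door → record_ballot), the K-axiom yields O(record_ballot).
Premise 8 is O(flag_voucher → not record_ballot); contrapositively O(record_ballot → not flag_voucher). Since O(record_ballot) holds, K gives O(not flag_voucher).
With premise 9, O(not flag_voucher → not notify_memo), the K-axiom yields O(not notify_memo).
So O(not notify_memo) holds, i.e. notify_memo is forbidden. None of the other listed options is forbidden under the premises.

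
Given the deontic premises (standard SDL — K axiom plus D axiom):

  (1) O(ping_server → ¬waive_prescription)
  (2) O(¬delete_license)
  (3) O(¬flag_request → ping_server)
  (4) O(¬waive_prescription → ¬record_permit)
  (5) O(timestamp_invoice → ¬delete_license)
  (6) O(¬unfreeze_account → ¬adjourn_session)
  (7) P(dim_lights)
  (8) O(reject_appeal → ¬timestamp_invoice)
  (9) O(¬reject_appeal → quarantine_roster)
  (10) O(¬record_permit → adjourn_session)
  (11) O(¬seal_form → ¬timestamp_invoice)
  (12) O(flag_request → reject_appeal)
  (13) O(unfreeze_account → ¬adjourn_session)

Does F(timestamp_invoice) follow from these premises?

By case analysis on unfreeze_account: premise 13 gives O(unfreeze_account → ¬adjourn_session) and premise 6 gives O(¬unfreeze_account → ¬adjourn_session), so O(¬adjourn_session) either way.
Premise 10, O(¬record_permit → adjourn_session), contraposes to O(¬adjourn_session → record_permit); with O(¬adjourn_session) we get O(record_permit).
The contrapositive of premise 4 (O(¬waive_prescription → ¬record_permit)) is O(record_permit → waive_prescription), and O(record_permit) is already established, so O(waive_prescription).
Premise 1 is O(ping_server → ¬waive_prescription); contrapositively O(waive_prescription → ¬ping_server). Since O(waive_prescription) holds, K gives O(¬ping_server).
Premise 3 is O(¬flag_request → ping_server); contrapositively O(¬ping_server → flag_request). Since O(¬ping_server) holds, K gives O(flag_request).
With premise 12, O(flag_request → reject_appeal), the K-axiom yields O(reject_appeal).
Premise 8 is O(reject_appeal → ¬timestamp_invoice); since O(reject_appeal), deontic closure gives O(¬timestamp_invoice).
Premises 2, 5, 7, 9, 11 do not contribute to this derivation.
So O(¬timestamp_invoice) holds, i.e. F(timestamp_invoice). The claim follows.

Yes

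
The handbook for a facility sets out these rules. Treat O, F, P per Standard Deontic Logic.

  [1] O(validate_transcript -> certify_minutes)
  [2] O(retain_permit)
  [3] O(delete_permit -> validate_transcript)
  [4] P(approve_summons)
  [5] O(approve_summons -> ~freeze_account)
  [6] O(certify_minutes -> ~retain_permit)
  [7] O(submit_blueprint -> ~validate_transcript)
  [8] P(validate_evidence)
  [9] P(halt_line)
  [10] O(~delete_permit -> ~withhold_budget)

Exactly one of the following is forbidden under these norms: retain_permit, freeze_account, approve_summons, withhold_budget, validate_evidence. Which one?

withhold_budget

From premise 2 we have O(retain_permit).
Premise 6, O(certify_minutes -> ~retain_permit), contraposes to O(retain_permit -> ~certify_minutes); with O(retain_permit) we get O(~certify_minutes).
The contrapositive of premise 1 (O(validate_transcript -> certify_minutes)) is O(~certify_minutes -> ~validate_transcript), and O(~certify_minutes) is already established, so O(~validate_transcript).
Premise 3, O(delete_permit -> validate_transcript), contraposes to O(~validate_transcript -> ~delete_permit); with O(~validate_transcript) we get O(~delete_permit).
From O(~delete_permit) and premise 10, O(~delete_permit -> ~withhold_budget), we obtain O(~withhold_budget).
So O(~withhold_budget) holds, i.e. withhold_budget is forbidden. None of the other listed options is forbidden under the premises.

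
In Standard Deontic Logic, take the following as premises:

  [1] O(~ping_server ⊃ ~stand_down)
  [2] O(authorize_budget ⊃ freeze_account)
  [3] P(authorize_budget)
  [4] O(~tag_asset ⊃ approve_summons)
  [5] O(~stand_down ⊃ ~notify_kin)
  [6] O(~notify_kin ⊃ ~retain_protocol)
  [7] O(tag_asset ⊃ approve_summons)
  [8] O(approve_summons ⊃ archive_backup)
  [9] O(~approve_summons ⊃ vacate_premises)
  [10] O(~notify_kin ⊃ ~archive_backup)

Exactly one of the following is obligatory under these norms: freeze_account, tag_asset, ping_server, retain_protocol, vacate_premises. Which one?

Premises 7 and 4 cover both cases: O(tag_asset ⊃ approve_summons) and O(~tag_asset ⊃ approve_summons). Since tag_asset ∨ ~tag_asset is a tautology, O(approve_summons) follows.
With premise 8, O(approve_summons ⊃ archive_backup), the K-axiom yields O(archive_backup).
Premise 10 is O(~notify_kin ⊃ ~archive_backup); contrapositively O(archive_backup ⊃ notify_kin). Since O(archive_backup) holds, K gives O(notify_kin).
The contrapositive of premise 5 (O(~stand_down ⊃ ~notify_kin)) is O(notify_kin ⊃ stand_down), and O(notify_kin) is already established, so O(stand_down).
The contrapositive of premise 1 (O(~ping_server ⊃ ~stand_down)) is O(stand_down ⊃ ping_server), and O(stand_down) is already established, so O(ping_server).
So O(ping_server) holds — ping_server is obligatory. None of the other listed options is made obligatory by any chain of premises.

ping_server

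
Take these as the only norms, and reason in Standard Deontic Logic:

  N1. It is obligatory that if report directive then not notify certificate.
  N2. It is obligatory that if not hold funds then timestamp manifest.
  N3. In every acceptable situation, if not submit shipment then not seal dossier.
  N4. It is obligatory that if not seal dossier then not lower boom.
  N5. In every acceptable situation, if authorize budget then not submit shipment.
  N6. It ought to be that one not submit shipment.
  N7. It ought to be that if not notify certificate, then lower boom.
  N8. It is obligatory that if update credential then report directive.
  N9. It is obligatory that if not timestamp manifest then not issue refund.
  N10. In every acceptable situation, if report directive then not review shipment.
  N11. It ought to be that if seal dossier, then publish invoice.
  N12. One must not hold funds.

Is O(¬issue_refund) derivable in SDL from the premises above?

Premise 9 is O(¬timestamp_manifest → ¬issue_refund), but O(¬timestamp_manifest) is not derivable from the premises, so it does not yield O(¬issue_refund).
No other premise forces O(¬issue_refund). An ideal world satisfying every premise can still have ¬issue_refund false, so O(¬issue_refund) is not derivable.

No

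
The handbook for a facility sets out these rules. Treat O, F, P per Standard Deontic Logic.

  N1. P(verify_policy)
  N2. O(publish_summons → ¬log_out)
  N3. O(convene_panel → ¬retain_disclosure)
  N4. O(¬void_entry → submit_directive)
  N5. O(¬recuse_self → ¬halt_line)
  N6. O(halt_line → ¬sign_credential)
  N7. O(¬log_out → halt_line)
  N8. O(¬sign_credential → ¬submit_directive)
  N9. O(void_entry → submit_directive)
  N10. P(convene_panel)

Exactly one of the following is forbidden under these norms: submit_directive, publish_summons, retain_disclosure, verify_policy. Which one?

Premises 9 and 4 are O(void_entry → submit_directive) and O(¬void_entry → submit_directive); every ideal world satisfies void_entry or ¬void_entry, so in either case submit_directive holds — hence O(submit_directive).
Premise 8 is O(¬sign_credential → ¬submit_directive); contrapositively O(submit_directive → sign_credential). Since O(submit_directive) holds, K gives O(sign_credential).
Premise 6 is O(halt_line → ¬sign_credential); contrapositively O(sign_credential → ¬halt_line). Since O(sign_credential) holds, K gives O(¬halt_line).
Premise 7 is O(¬log_out → halt_line); contrapositively O(¬halt_line → log_out). Since O(¬halt_line) holds, K gives O(log_out).
The contrapositive of premise 2 (O(publish_summons → ¬log_out)) is O(log_out → ¬publish_summons), and O(log_out) is already established, so O(¬publish_summons).
So O(¬publish_summons) holds, i.e. publish_summons is forbidden. None of the other listed options is forbidden under the premises.

publish_summons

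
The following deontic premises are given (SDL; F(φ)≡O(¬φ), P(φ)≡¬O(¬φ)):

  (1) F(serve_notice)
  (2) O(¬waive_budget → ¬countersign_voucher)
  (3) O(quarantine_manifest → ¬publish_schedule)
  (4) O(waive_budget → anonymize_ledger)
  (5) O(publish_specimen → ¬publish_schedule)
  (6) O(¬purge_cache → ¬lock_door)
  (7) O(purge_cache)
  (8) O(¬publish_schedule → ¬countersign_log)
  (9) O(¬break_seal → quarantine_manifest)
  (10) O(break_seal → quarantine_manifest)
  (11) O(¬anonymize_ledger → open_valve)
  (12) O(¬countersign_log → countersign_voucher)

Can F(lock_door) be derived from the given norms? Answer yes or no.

Premise 6 is O(¬purge_cache → ¬lock_door), but O(¬purge_cache) is not derivable from the premises, so it does not yield O(¬lock_door).
No other premise forces O(¬lock_door). An ideal world satisfying every premise can still have lock_door true, so F(lock_door) is not derivable.

No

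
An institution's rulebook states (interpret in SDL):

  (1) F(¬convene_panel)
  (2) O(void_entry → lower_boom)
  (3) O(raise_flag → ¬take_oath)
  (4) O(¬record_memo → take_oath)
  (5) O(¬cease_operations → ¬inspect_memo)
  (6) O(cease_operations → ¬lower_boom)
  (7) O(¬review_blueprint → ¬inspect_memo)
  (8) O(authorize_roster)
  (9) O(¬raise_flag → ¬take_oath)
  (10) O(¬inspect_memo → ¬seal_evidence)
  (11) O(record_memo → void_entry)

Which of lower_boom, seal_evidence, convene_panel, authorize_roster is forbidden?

seal_evidence

Premises 9 and 3 cover both cases: O(¬raise_flag → ¬take_oath) and O(raise_flag → ¬take_oath). Since ¬raise_flag ∨ raise_flag is a tautology, O(¬take_oath) follows.
Premise 4 is O(¬record_memo → take_oath); contrapositively O(¬take_oath → record_memo). Since O(¬take_oath) holds, K gives O(record_memo).
Applying K to premise 11 (O(record_memo → void_entry)) and O(record_memo) yields O(void_entry).
From O(void_entry) and premise 2, O(void_entry → lower_boom), we obtain O(lower_boom).
The contrapositive of premise 6 (O(cease_operations → ¬lower_boom)) is O(lower_boom → ¬cease_operations), and O(lower_boom) is already established, so O(¬cease_operations).
With premise 5, O(¬cease_operations → ¬inspect_memo), the K-axiom yields O(¬inspect_memo).
From O(¬inspect_memo) and premise 10, O(¬inspect_memo → ¬seal_evidence), we obtain O(¬seal_evidence).
So O(¬seal_evidence) holds, i.e. seal_evidence is forbidden. None of the other listed options is forbidden under the premises.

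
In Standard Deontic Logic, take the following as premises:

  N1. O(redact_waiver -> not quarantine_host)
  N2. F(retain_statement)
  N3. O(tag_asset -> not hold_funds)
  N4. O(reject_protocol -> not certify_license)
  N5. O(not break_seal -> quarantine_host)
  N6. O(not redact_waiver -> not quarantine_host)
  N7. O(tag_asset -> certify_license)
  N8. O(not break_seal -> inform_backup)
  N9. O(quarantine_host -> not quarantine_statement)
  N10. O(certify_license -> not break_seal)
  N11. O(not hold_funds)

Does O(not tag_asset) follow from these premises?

Premises 6 and 1 are O(not redact_waiver -> not quarantine_host) and O(redact_waiver -> not quarantine_host); every ideal world satisfies not redact_waiver or redact_waiver, so in either case not quarantine_host holds — hence O(not quarantine_host).
Premise 5, O(not break_seal -> quarantine_host), contraposes to O(not quarantine_host -> break_seal); with O(not quarantine_host) we get O(break_seal).
Premise 10, O(certify_license -> not break_seal), contraposes to O(break_seal -> not certify_license); with O(break_seal) we get O(not certify_license).
Premise 7, O(tag_asset -> certify_license), contraposes to O(not certify_license -> not tag_asset); with O(not certify_license) we get O(not tag_asset).
Premises 2, 3, 4, 8, 9, 11 do not contribute to this derivation.
So O(not tag_asset) follows.

Yes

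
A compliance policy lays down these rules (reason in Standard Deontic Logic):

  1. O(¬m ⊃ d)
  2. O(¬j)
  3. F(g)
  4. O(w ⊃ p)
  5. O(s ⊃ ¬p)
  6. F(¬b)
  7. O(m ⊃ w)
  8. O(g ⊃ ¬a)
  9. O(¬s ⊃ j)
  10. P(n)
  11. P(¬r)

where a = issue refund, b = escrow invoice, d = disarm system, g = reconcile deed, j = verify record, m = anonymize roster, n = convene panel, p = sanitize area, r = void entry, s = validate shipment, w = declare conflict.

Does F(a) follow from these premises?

Premise 8 is O(g ⊃ ¬a), but O(g) is not derivable from the premises, so it does not yield O(¬a).
No other premise forces O(¬a). An ideal world satisfying every premise can still have a true, so F(a) is not derivable.

No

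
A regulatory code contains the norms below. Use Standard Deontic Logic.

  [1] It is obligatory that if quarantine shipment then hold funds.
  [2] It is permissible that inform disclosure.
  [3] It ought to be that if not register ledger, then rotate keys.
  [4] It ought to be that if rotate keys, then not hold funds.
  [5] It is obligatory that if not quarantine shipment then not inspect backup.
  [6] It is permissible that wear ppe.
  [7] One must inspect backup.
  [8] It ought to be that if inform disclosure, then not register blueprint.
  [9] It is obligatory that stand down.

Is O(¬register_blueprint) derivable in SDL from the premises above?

Premise 8 is O(inform_disclosure → ¬register_blueprint), but O(inform_disclosure) is not derivable from the premises (the permission P(inform_disclosure) asserts only ¬O(¬inform_disclosure), not O(inform_disclosure)), so it does not yield O(¬register_blueprint).
No other premise forces O(¬register_blueprint). An ideal world satisfying every premise can still have ¬register_blueprint false, so O(¬register_blueprint) is not derivable.

No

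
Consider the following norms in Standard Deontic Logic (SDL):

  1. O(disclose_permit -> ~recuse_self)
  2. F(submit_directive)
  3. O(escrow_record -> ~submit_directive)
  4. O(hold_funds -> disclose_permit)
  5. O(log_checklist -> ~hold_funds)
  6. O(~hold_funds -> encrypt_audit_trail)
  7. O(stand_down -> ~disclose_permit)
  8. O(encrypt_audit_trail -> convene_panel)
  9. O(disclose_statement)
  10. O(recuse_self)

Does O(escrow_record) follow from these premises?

No

Premise 3 is O(escrow_record -> ~submit_directive); even if O(~submit_directive) held, inferring O(escrow_record) would be affirming the consequent — invalid.
No other premise forces O(escrow_record). An ideal world satisfying every premise can still have escrow_record false, so O(escrow_record) is not derivable.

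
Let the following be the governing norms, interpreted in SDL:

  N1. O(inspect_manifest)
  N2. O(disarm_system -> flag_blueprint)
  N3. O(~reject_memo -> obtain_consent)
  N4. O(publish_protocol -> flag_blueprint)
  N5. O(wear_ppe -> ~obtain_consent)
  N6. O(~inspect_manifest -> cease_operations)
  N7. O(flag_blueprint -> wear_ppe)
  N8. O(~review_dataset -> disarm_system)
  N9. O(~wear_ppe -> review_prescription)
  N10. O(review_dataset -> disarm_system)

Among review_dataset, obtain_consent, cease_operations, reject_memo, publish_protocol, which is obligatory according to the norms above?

reject_memo

By case analysis on ~review_dataset: premise 8 gives O(~review_dataset -> disarm_system) and premise 10 gives O(review_dataset -> disarm_system), so O(disarm_system) either way.
With premise 2, O(disarm_system -> flag_blueprint), the K-axiom yields O(flag_blueprint).
Premise 7 is O(flag_blueprint -> wear_ppe); since O(flag_blueprint), deontic closure gives O(wear_ppe).
With premise 5, O(wear_ppe -> ~obtain_consent), the K-axiom yields O(~obtain_consent).
Premise 3, O(~reject_memo -> obtain_consent), contraposes to O(~obtain_consent -> reject_memo); with O(~obtain_consent) we get O(reject_memo).
So O(reject_memo) holds — reject_memo is obligatory. None of the other listed options is made obligatory by any chain of premises.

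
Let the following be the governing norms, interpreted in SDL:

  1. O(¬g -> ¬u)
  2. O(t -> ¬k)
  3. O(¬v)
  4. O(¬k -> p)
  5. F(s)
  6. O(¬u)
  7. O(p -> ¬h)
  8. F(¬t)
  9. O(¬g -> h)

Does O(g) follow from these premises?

F(¬t) at premise 8 means O(t).
With premise 2, O(t -> ¬k), the K-axiom yields O(¬k).
Premise 4 is O(¬k -> p); since O(¬k), deontic closure gives O(p).
From O(p) and premise 7, O(p -> ¬h), we obtain O(¬h).
The contrapositive of premise 9 (O(¬g -> h)) is O(¬h -> g), and O(¬h) is already established, so O(g).
Premises 1, 3, 5, 6 do not contribute to this derivation.
So O(g) follows.

Yes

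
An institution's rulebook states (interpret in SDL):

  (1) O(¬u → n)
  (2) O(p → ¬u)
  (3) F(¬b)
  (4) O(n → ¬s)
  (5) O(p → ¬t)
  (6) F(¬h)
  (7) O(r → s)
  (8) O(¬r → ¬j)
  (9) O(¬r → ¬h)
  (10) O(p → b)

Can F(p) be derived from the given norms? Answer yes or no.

Premise 6, F(¬h), is equivalent to O(h).
Premise 9, O(¬r → ¬h), contraposes to O(h → r); with O(h) we get O(r).
Premise 7 is O(r → s); since O(r), deontic closure gives O(s).
The contrapositive of premise 4 (O(n → ¬s)) is O(s → ¬n), and O(s) is already established, so O(¬n).
Premise 1 is O(¬u → n); contrapositively O(¬n → u). Since O(¬n) holds, K gives O(u).
Premise 2 is O(p → ¬u); contrapositively O(u → ¬p). Since O(u) holds, K gives O(¬p).
Premises 3, 5, 8, 10 do not contribute to this derivation.
So O(¬p) holds, i.e. F(p). The claim follows.

Yes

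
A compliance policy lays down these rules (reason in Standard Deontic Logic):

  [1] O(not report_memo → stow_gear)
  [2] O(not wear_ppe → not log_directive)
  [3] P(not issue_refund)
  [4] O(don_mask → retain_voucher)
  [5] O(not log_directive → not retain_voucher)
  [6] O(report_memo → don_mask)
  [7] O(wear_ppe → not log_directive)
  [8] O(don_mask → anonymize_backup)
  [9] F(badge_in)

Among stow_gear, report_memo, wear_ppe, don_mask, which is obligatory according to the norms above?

stow_gear

By case analysis on not wear_ppe: premise 2 gives O(not wear_ppe → not log_directive) and premise 7 gives O(wear_ppe → not log_directive), so O(not log_directive) either way.
Premise 5 is O(not log_directive → not retain_voucher); since O(not log_directive), deontic closure gives O(not retain_voucher).
Premise 4, O(don_mask → retain_voucher), contraposes to O(not retain_voucher → not don_mask); with O(not retain_voucher) we get O(not don_mask).
The contrapositive of premise 6 (O(report_memo → don_mask)) is O(not don_mask → not report_memo), and O(not don_mask) is already established, so O(not report_memo).
With premise 1, O(not report_memo → stow_gear), the K-axiom yields O(stow_gear).
So O(stow_gear) holds — stow_gear is obligatory. None of the other listed options is made obligatory by any chain of premises.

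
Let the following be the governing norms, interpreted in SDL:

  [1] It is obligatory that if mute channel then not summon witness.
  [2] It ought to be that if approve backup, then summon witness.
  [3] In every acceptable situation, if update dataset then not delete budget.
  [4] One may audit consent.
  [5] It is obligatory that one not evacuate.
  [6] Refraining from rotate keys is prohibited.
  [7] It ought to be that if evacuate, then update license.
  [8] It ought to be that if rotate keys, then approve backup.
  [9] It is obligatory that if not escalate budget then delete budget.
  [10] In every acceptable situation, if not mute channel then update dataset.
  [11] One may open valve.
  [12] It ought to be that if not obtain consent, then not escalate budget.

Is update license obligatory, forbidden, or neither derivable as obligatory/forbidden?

Neither

Premise 7 is O(evacuate → update_license), but O(evacuate) is not derivable from the premises, so it does not yield O(update_license).
No premise or chain of K-axiom applications forces O(update_license), and none forces O(¬update_license). So update_license is neither obligatory nor forbidden under these norms.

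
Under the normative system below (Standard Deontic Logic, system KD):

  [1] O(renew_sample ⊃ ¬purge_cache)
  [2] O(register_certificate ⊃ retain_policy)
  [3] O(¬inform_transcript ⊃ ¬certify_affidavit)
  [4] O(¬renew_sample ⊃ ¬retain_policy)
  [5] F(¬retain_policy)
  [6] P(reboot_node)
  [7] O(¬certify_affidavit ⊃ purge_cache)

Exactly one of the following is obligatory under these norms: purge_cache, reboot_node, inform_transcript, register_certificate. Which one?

inform_transcript

Premise 5 is F(¬retain_policy), i.e. O(retain_policy).
Premise 4 is O(¬renew_sample ⊃ ¬retain_policy); contrapositively O(retain_policy ⊃ renew_sample). Since O(retain_policy) holds, K gives O(renew_sample).
Applying K to premise 1 (O(renew_sample ⊃ ¬purge_cache)) and O(renew_sample) yields O(¬purge_cache).
Premise 7 is O(¬certify_affidavit ⊃ purge_cache); contrapositively O(¬purge_cache ⊃ certify_affidavit). Since O(¬purge_cache) holds, K gives O(certify_affidavit).
The contrapositive of premise 3 (O(¬inform_transcript ⊃ ¬certify_affidavit)) is O(certify_affidavit ⊃ inform_transcript), and O(certify_affidavit) is already established, so O(inform_transcript).
So O(inform_transcript) holds — inform_transcript is obligatory. None of the other listed options is made obligatory by any chain of premises.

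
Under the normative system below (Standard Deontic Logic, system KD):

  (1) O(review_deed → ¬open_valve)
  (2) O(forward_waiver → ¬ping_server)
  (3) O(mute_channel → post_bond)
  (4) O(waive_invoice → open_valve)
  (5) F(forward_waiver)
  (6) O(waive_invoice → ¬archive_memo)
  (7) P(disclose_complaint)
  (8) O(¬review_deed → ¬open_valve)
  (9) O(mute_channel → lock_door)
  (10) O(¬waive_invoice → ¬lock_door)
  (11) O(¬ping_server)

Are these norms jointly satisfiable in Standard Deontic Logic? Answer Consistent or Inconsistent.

Premise 2 is O(forward_waiver → ¬ping_server); even if O(¬ping_server) held, inferring O(forward_waiver) would be affirming the consequent — invalid.
So O(forward_waiver) is not derivable, and the apparent clash with O(¬forward_waiver) does not arise.
A world satisfying every obligation exists (e.g. archive_memo=false, disclose_complaint=false, forward_waiver=false, lock_door=false, mute_channel=false, open_valve=false, ping_server=false, post_bond=false, review_deed=false, waive_invoice=false); no atom is both obligatory and forbidden, so the set is consistent.

Consistent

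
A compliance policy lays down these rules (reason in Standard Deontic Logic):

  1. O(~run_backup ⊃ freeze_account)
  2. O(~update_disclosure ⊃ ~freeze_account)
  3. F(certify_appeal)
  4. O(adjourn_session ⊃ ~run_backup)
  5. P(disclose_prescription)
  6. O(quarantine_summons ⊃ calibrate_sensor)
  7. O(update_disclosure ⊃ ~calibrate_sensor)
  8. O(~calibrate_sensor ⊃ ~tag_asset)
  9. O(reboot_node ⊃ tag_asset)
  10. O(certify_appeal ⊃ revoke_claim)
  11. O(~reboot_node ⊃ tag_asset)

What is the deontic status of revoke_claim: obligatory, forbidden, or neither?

Neither

Premise 10 is O(certify_appeal ⊃ revoke_claim), but O(certify_appeal) is not derivable from the premises, so it does not yield O(revoke_claim).
No premise or chain of K-axiom applications forces O(revoke_claim), and none forces O(~revoke_claim). So revoke_claim is neither obligatory nor forbidden under these norms.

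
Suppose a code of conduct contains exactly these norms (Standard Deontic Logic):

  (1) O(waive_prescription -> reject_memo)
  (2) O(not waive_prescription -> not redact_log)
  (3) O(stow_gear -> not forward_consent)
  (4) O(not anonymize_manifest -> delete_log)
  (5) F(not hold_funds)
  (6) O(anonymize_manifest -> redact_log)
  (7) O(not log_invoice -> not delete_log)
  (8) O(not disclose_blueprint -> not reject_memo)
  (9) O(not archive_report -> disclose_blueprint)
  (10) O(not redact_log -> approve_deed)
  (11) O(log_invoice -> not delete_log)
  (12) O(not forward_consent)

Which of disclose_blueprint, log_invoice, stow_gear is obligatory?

Premises 7 and 11 are O(not log_invoice -> not delete_log) and O(log_invoice -> not delete_log); every ideal world satisfies not log_invoice or log_invoice, so in either case not delete_log holds — hence O(not delete_log).
The contrapositive of premise 4 (O(not anonymize_manifest -> delete_log)) is O(not delete_log -> anonymize_manifest), and O(not delete_log) is already established, so O(anonymize_manifest).
With premise 6, O(anonymize_manifest -> redact_log), the K-axiom yields O(redact_log).
Premise 2 is O(not waive_prescription -> not redact_log); contrapositively O(redact_log -> waive_prescription). Since O(redact_log) holds, K gives O(waive_prescription).
From O(waive_prescription) and premise 1, O(waive_prescription -> reject_memo), we obtain O(reject_memo).
The contrapositive of premise 8 (O(not disclose_blueprint -> not reject_memo)) is O(reject_memo -> disclose_blueprint), and O(reject_memo) is already established, so O(disclose_blueprint).
So O(disclose_blueprint) holds — disclose_blueprint is obligatory. None of the other listed options is made obligatory by any chain of premises.

disclose_blueprint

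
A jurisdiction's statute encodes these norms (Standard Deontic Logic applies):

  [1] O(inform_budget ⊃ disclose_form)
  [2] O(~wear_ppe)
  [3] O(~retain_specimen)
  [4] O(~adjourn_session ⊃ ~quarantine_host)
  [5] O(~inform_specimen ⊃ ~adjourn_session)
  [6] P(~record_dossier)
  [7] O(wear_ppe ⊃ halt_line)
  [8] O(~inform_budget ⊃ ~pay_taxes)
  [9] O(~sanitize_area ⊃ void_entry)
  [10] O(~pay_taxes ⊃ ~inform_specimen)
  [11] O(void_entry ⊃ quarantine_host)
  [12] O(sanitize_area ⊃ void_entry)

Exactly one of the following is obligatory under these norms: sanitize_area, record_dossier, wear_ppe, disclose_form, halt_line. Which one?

By case analysis on ~sanitize_area: premise 9 gives O(~sanitize_area ⊃ void_entry) and premise 12 gives O(sanitize_area ⊃ void_entry), so O(void_entry) either way.
Applying K to premise 11 (O(void_entry ⊃ quarantine_host)) and O(void_entry) yields O(quarantine_host).
Premise 4, O(~adjourn_session ⊃ ~quarantine_host), contraposes to O(quarantine_host ⊃ adjourn_session); with O(quarantine_host) we get O(adjourn_session).
The contrapositive of premise 5 (O(~inform_specimen ⊃ ~adjourn_session)) is O(adjourn_session ⊃ inform_specimen), and O(adjourn_session) is already established, so O(inform_specimen).
Premise 10, O(~pay_taxes ⊃ ~inform_specimen), contraposes to O(inform_specimen ⊃ pay_taxes); with O(inform_specimen) we get O(pay_taxes).
Premise 8 is O(~inform_budget ⊃ ~pay_taxes); contrapositively O(pay_taxes ⊃ inform_budget). Since O(pay_taxes) holds, K gives O(inform_budget).
From O(inform_budget) and premise 1, O(inform_budget ⊃ disclose_form), we obtain O(disclose_form).
So O(disclose_form) holds — disclose_form is obligatory. None of the other listed options is made obligatory by any chain of premises.

disclose_form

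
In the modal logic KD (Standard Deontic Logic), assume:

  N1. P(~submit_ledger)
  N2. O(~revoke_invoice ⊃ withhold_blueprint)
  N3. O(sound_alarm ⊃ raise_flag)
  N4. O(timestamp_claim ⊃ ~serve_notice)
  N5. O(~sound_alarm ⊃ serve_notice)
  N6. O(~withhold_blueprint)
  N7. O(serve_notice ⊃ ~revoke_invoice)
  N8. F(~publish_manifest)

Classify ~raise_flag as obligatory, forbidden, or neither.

Forbidden

From premise 6 we have O(~withhold_blueprint).
Premise 2, O(~revoke_invoice ⊃ withhold_blueprint), contraposes to O(~withhold_blueprint ⊃ revoke_invoice); with O(~withhold_blueprint) we get O(revoke_invoice).
The contrapositive of premise 7 (O(serve_notice ⊃ ~revoke_invoice)) is O(revoke_invoice ⊃ ~serve_notice), and O(revoke_invoice) is already established, so O(~serve_notice).
Premise 5 is O(~sound_alarm ⊃ serve_notice); contrapositively O(~serve_notice ⊃ sound_alarm). Since O(~serve_notice) holds, K gives O(sound_alarm).
Premise 3 is O(sound_alarm ⊃ raise_flag); since O(sound_alarm), deontic closure gives O(raise_flag).
Premises 1, 4, 8 do not contribute to this derivation.
Thus O(raise_flag), which is F(~raise_flag): ~raise_flag is forbidden.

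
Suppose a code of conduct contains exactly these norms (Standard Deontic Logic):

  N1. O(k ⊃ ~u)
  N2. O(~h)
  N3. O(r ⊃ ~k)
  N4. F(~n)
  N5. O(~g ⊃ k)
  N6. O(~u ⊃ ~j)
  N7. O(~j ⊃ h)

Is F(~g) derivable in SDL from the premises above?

Premise 2 states O(~h) outright.
The contrapositive of premise 7 (O(~j ⊃ h)) is O(~h ⊃ j), and O(~h) is already established, so O(j).
The contrapositive of premise 6 (O(~u ⊃ ~j)) is O(j ⊃ u), and O(j) is already established, so O(u).
The contrapositive of premise 1 (O(k ⊃ ~u)) is O(u ⊃ ~k), and O(u) is already established, so O(~k).
The contrapositive of premise 5 (O(~g ⊃ k)) is O(~k ⊃ g), and O(~k) is already established, so O(g).
Premises 3, 4 do not contribute to this derivation.
So O(g) holds, i.e. F(~g). The claim follows.

Yes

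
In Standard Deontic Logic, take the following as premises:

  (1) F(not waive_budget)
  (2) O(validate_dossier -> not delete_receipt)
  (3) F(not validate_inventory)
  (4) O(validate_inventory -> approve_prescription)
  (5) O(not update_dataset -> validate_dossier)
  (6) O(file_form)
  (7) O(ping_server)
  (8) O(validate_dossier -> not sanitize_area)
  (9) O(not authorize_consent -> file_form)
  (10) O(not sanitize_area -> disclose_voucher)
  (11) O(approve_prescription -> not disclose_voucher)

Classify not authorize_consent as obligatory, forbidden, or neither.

Premise 9 is O(not authorize_consent -> file_form); even if O(file_form) held, inferring O(not authorize_consent) would be affirming the consequent — invalid.
No premise or chain of K-axiom applications forces O(not authorize_consent), and none forces O(authorize_consent). So not authorize_consent is neither obligatory nor forbidden under these norms.

Neither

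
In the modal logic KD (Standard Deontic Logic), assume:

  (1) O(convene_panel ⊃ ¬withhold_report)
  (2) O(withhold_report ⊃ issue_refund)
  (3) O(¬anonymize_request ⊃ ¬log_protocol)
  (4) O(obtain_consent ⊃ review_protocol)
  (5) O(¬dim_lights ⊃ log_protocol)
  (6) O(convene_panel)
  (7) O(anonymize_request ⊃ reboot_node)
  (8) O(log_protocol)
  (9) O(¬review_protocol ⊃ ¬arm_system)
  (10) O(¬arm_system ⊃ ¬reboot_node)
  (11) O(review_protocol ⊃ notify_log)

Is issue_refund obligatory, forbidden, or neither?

Neither

Premise 2 is O(withhold_report ⊃ issue_refund), but O(withhold_report) is not derivable from the premises, so it does not yield O(issue_refund).
No premise or chain of K-axiom applications forces O(issue_refund), and none forces O(¬issue_refund). So issue_refund is neither obligatory nor forbidden under these norms.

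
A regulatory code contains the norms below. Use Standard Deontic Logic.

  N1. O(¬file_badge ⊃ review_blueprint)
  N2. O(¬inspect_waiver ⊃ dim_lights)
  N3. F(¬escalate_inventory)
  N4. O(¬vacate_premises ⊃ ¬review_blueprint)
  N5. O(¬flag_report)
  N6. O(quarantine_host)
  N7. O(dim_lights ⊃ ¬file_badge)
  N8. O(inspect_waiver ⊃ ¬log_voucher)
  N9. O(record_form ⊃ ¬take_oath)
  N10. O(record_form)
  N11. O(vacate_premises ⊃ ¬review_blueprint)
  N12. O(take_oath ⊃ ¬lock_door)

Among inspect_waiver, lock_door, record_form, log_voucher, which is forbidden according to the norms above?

log_voucher

Premises 11 and 4 cover both cases: O(vacate_premises ⊃ ¬review_blueprint) and O(¬vacate_premises ⊃ ¬review_blueprint). Since vacate_premises ∨ ¬vacate_premises is a tautology, O(¬review_blueprint) follows.
Premise 1, O(¬file_badge ⊃ review_blueprint), contraposes to O(¬review_blueprint ⊃ file_badge); with O(¬review_blueprint) we get O(file_badge).
The contrapositive of premise 7 (O(dim_lights ⊃ ¬file_badge)) is O(file_badge ⊃ ¬dim_lights), and O(file_badge) is already established, so O(¬dim_lights).
Premise 2 is O(¬inspect_waiver ⊃ dim_lights); contrapositively O(¬dim_lights ⊃ inspect_waiver). Since O(¬dim_lights) holds, K gives O(inspect_waiver).
Applying K to premise 8 (O(inspect_waiver ⊃ ¬log_voucher)) and O(inspect_waiver) yields O(¬log_voucher).
So O(¬log_voucher) holds, i.e. log_voucher is forbidden. None of the other listed options is forbidden under the premises.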